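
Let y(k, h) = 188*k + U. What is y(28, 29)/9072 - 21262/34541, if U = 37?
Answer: -1087447/34817328 ≈ -0.031233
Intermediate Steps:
y(k, h) = 37 + 188*k (y(k, h) = 188*k + 37 = 37 + 188*k)
y(28, 29)/9072 - 21262/34541 = (37 + 188*28)/9072 - 21262/34541 = (37 + 5264)*(1/9072) - 21262*1/34541 = 5301*(1/9072) - 21262/34541 = 589/1008 - 21262/34541 = -1087447/34817328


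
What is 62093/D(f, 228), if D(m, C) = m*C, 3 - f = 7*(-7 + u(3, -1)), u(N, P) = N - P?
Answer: 62093/5472 ≈ 11.347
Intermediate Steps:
f = 24 (f = 3 - 7*(-7 + (3 - 1*(-1))) = 3 - 7*(-7 + (3 + 1)) = 3 - 7*(-7 + 4) = 3 - 7*(-3) = 3 - 1*(-21) = 3 + 21 = 24)
D(m, C) = C*m
62093/D(f, 228) = 62093/((228*24)) = 62093/5472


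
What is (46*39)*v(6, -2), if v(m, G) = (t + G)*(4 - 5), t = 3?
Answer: -1794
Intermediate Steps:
v(m, G) = -3 - G (v(m, G) = (3 + G)*(4 - 5) = (3 + G)*(-1) = -3 - G)
(46*39)*v(6, -2) = (46*39)*(-3 - 1*(-2)) = 1794*(-3 + 2) = 1794*(-1) = -1794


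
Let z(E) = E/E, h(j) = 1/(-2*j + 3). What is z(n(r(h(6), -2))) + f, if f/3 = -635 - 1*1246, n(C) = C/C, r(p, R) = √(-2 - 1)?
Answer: -5642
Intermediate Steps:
h(j) = 1/(3 - 2*j)
r(p, R) = I*√3 (r(p, R) = √(-3) = I*√3)
n(C) = 1
z(E) = 1
f = -5643 (f = 3*(-635 - 1*1246) = 3*(-635 - 1246) = 3*(-1881) = -5643)
z(n(r(h(6), -2))) + f = 1 - 5643 = -5642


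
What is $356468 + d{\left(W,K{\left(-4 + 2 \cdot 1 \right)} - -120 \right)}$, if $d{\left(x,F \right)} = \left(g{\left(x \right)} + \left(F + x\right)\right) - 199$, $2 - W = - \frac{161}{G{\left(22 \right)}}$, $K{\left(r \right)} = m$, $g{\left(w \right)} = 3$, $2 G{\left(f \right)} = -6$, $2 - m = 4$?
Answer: $\frac{1069015}{3} \approx 3.5634 \cdot 10^{5}$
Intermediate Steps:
$m = -2$ ($m = 2 - 4 = -2$)
$G{\left(f \right)} = -3$ ($G{\left(f \right)} = \frac{1}{2} \left(-6\right) = -3$)
$K{\left(r \right)} = -2$
$W = - \frac{155}{3}$ ($W = 2 - - \frac{161}{-3} = 2 - \left(-161\right) \left(- \frac{1}{3}\right) = 2 - \frac{161}{3} = - \frac{155}{3} \approx -51.667$)
$d{\left(x,F \right)} = -196 + F + x$ ($d{\left(x,F \right)} = \left(3 + \left(F + x\right)\right) - 199 = \left(3 + F + x\right) - 199 = -196 + F + x$)
$356468 + d{\left(W,K{\left(-4 + 2 \cdot 1 \right)} - -120 \right)} = 356468 - \frac{389}{3} = \frac{1069015}{3}$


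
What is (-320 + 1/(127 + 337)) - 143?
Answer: -214831/464 ≈ -463.00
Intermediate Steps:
(-320 + 1/(127 + 337)) - 143 = (-320 + 1/464) - 143 = -148479/464 - 143 = -214831/464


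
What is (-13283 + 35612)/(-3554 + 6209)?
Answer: 2481/295 ≈ 8.4102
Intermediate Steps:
(-13283 + 35612)/(-3554 + 6209) = 22329/2655 = 22329*(1/2655) = 2481/295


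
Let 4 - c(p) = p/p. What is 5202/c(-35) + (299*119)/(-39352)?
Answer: 68200787/39352 ≈ 1733.1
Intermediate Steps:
c(p) = 3 (c(p) = 4 - p/p = 4 - 1*1 = 4 - 1 = 3)
5202/c(-35) + (299*119)/(-39352) = 5202/3 + (299*119)/(-39352) = 5202*(1/3) + 35581*(-1/39352) = 1734 - 35581/39352 = 68200787/39352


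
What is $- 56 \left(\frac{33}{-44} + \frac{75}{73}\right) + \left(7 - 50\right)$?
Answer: $- \frac{4273}{73} \approx -58.534$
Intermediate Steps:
$- 56 \left(\frac{33}{-44} + \frac{75}{73}\right) + \left(7 - 50\right) = - 56 \left(33 \left(- \frac{1}{44}\right) + 75 \cdot \frac{1}{73}\right) + \left(7 - 50\right) = - 56 \left(- \frac{3}{4} + \frac{75}{73}\right) - 43 = \left(-56\right) \frac{81}{292} - 43 = - \frac{1134}{73} - 43 = - \frac{4273}{73}$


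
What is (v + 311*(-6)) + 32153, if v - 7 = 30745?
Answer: 61039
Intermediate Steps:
v = 30752 (v = 7 + 30745 = 30752)
(v + 311*(-6)) + 32153 = (30752 + 311*(-6)) + 32153 = (30752 - 1866) + 32153 = 28886 + 32153 = 61039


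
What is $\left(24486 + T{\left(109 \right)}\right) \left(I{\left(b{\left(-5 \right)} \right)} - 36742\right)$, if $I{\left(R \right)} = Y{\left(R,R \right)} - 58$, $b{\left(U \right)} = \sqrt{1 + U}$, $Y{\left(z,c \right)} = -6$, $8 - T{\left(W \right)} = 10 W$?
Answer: $-861407624$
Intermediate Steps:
$T{\left(W \right)} = 8 - 10 W$
$I{\left(R \right)} = -64$ ($I{\left(R \right)} = -6 - 58 = -64$)
$\left(24486 + T{\left(109 \right)}\right) \left(I{\left(b{\left(-5 \right)} \right)} - 36742\right) = \left(24486 + \left(8 - 1090\right)\right) \left(-64 - 36742\right) = \left(24486 + \left(8 - 1090\right)\right) \left(-36806\right) = \left(24486 - 1082\right) \left(-36806\right) = 23404 \left(-36806\right) = -861407624$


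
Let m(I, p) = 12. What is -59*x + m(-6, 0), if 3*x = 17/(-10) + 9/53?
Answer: 66929/1590 ≈ 42.094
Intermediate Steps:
x = -811/1590 (x = (17/(-10) + 9/53)/3 = (17*(-⅒) + 9*(1/53))/3 = (-17/10 + 9/53)/3 = (⅓)*(-811/530) = -811/1590 ≈ -0.51006)
-59*x + m(-6, 0) = -59*(-811/1590) + 12 = 47849/1590 + 12 = 66929/1590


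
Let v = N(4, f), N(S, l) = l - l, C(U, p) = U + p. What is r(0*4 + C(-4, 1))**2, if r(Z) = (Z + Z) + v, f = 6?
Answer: 36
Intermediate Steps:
N(S, l) = 0
v = 0
r(Z) = 2*Z (r(Z) = (Z + Z) + 0 = 2*Z + 0 = 2*Z)
r(0*4 + C(-4, 1))**2 = (2*(0*4 + (-4 + 1)))**2 = (2*(0 - 3))**2 = (2*(-3))**2 = (-6)**2 = 36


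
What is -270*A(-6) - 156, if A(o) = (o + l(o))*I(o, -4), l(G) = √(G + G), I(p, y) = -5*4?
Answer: -32556 + 10800*I*√3 ≈ -32556.0 + 18706.0*I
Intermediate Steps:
I(p, y) = -20
l(G) = √2*√G (l(G) = √(2*G) = √2*√G)
A(o) = -20*o - 20*√2*√o (A(o) = (o + √2*√o)*(-20) = -20*o - 20*√2*√o)
-270*A(-6) - 156 = -270*(-20*(-6) - 20*√2*√(-6)) - 156 = -270*(120 - 20*√2*I*√6) - 156 = -270*(120 - 40*I*√3) - 156 = (-32400 + 10800*I*√3) - 156 = -32556 + 10800*I*√3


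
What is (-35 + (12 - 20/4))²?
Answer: 784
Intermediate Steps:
(-35 + (12 - 20/4))² = (-35 + (12 - 1*5))² = (-35 + (12 - 5))² = (-35 + 7)² = (-28)² = 784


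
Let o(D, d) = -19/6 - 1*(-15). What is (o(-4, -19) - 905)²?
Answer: 28718881/36 ≈ 7.9775e+5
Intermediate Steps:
o(D, d) = 71/6 (o(D, d) = -19*⅙ + 15 = -19/6 + 15 = 71/6)
(o(-4, -19) - 905)² = (71/6 - 905)² = (-5359/6)² = 28718881/36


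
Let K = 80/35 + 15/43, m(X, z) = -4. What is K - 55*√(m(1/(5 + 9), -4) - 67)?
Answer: 793/301 - 55*I*√71 ≈ 2.6346 - 463.44*I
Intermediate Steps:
K = 793/301 (K = 80*(1/35) + 15*(1/43) = 16/7 + 15/43 = 793/301 ≈ 2.6346)
K - 55*√(m(1/(5 + 9), -4) - 67) = 793/301 - 55*√(-4 - 67) = 793/301 - 55*I*√71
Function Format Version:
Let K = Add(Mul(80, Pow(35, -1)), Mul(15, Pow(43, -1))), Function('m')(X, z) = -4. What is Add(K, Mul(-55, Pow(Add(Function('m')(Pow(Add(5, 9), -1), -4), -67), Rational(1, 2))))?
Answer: Add(Rational(793, 301), Mul(-55, I, Pow(71, Rational(1, 2)))) ≈ Add(2.6346, Mul(-463.44, I))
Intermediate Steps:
K = Rational(793, 301) (K = Add(Mul(80, Rational(1, 35)), Mul(15, Rational(1, 43))) = Add(Rational(16, 7), Rational(15, 43)) = Rational(793, 301) ≈ 2.6346)
Add(K, Mul(-55, Pow(Add(Function('m')(Pow(Add(5, 9), -1), -4), -67), Rational(1, 2)))) = Add(Rational(793, 301), Mul(-55, Pow(Add(-4, -67), Rational(1, 2)))) = Add(Rational(793, 301), Mul(-55, Pow(-71, Rational(1, 2)))) = Add(Rational(793, 301), Mul(-55, Mul(I, Pow(71, Rational(1, 2))))) = Add(Rational(793, 301), Mul(-55, I, Pow(71, Rational(1, 2))))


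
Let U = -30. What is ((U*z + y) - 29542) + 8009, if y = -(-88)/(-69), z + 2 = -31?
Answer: -1417555/69 ≈ -20544.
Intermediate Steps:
z = -33 (z = -2 - 31 = -33)
y = -88/69 (y = -(-88)*(-1)/69 = -1*88/69 = -88/69 ≈ -1.2754)
((U*z + y) - 29542) + 8009 = ((-30*(-33) - 88/69) - 29542) + 8009 = ((990 - 88/69) - 29542) + 8009 = (68222/69 - 29542) + 8009 = -1970176/69 + 8009 = -1417555/69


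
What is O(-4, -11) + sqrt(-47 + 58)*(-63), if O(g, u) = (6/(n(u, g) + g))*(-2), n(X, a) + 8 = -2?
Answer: 6/7 - 63*sqrt(11) ≈ -208.09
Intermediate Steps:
n(X, a) = -10 (n(X, a) = -8 - 2 = -10)
O(g, u) = -12/(-10 + g) (O(g, u) = (6/(-10 + g))*(-2) = -12/(-10 + g))
O(-4, -11) + sqrt(-47 + 58)*(-63) = -12/(-10 - 4) + sqrt(-47 + 58)*(-63) = -12/(-14) + sqrt(11)*(-63) = -12*(-1/14) - 63*sqrt(11) = 6/7 - 63*sqrt(11)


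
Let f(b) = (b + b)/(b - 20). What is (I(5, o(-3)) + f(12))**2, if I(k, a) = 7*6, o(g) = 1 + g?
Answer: 1521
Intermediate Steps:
I(k, a) = 42
f(b) = 2*b/(-20 + b) (f(b) = (2*b)/(-20 + b) = 2*b/(-20 + b))
(I(5, o(-3)) + f(12))**2 = (42 + 2*12/(-20 + 12))**2 = (42 + 2*12/(-8))**2 = (42 + 2*12*(-1/8))**2 = (42 - 3)**2 = 39**2 = 1521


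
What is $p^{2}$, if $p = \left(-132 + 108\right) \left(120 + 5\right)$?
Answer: $9000000$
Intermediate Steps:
$p = -3000$ ($p = \left(-24\right) 125 = -3000$)
$p^{2} = \left(-3000\right)^{2} = 9000000$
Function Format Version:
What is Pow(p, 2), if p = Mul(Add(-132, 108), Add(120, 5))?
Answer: 9000000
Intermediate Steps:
p = -3000 (p = Mul(-24, 125) = -3000)
Pow(p, 2) = Pow(-3000, 2) = 9000000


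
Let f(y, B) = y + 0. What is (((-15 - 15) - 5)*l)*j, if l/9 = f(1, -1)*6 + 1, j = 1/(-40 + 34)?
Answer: 735/2 ≈ 367.50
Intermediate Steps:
f(y, B) = y
j = -1/6 (j = 1/(-6) = -1/6 ≈ -0.16667)
l = 63 (l = 9*(1*6 + 1) = 9*(6 + 1) = 9*7 = 63)
(((-15 - 15) - 5)*l)*j = (((-15 - 15) - 5)*63)*(-1/6) = ((-30 - 5)*63)*(-1/6) = -35*63*(-1/6) = -2205*(-1/6) = 735/2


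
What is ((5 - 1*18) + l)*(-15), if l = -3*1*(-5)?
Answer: -30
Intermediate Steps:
l = 15 (l = -3*(-5) = 15)
((5 - 1*18) + l)*(-15) = ((5 - 1*18) + 15)*(-15) = ((5 - 18) + 15)*(-15) = (-13 + 15)*(-15) = 2*(-15) = -30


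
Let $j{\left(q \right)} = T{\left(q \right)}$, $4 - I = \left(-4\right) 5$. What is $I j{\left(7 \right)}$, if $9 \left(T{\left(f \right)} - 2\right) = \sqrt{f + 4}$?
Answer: $48 + \frac{8 \sqrt{11}}{3} \approx 56.844$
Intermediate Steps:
$I = 24$ ($I = 4 - \left(-4\right) 5 = 4 - -20 = 4 + 20 = 24$)
$T{\left(f \right)} = 2 + \frac{\sqrt{4 + f}}{9}$ ($T{\left(f \right)} = 2 + \frac{\sqrt{f + 4}}{9} = 2 + \frac{\sqrt{4 + f}}{9}$)
$j{\left(q \right)} = 2 + \frac{\sqrt{4 + q}}{9}$
$I j{\left(7 \right)} = 24 \left(2 + \frac{\sqrt{4 + 7}}{9}\right) = 24 \left(2 + \frac{\sqrt{11}}{9}\right) = 48 + \frac{8 \sqrt{11}}{3}$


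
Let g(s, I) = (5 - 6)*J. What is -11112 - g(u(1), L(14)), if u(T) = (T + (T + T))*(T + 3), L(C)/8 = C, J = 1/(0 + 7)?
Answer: -77783/7 ≈ -11112.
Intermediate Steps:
J = 1/7 ≈ 0.14286
L(C) = 8*C
u(T) = 3*T*(3 + T) (u(T) = (T + 2*T)*(3 + T) = (3*T)*(3 + T) = 3*T*(3 + T))
g(s, I) = -1/7 (g(s, I) = (5 - 6)*(1/7) = -1*1/7 = -1/7)
-11112 - g(u(1), L(14)) = -11112 - 1*(-1/7) = -11112 + 1/7 = -77783/7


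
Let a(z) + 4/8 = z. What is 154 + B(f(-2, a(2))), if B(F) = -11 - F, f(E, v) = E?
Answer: 145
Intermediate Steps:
a(z) = -½ + z
154 + B(f(-2, a(2))) = 154 + (-11 - 1*(-2)) = 154 + (-11 + 2) = 154 - 9 = 145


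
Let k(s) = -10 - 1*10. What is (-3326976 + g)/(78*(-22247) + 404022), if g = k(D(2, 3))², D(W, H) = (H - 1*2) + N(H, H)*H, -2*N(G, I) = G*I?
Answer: 831644/332811 ≈ 2.4988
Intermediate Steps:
N(G, I) = -G*I/2
D(W, H) = -2 + H - H³/2 (D(W, H) = (H - 1*2) + (-H*H/2)*H = (H - 2) + (-H²/2)*H = (-2 + H) - H³/2 = -2 + H - H³/2)
k(s) = -20 (k(s) = -10 - 10 = -20)
g = 400 (g = (-20)² = 400)
(-3326976 + g)/(78*(-22247) + 404022) = (-3326976 + 400)/(78*(-22247) + 404022) = -3326576/(-1735266 + 404022) = -3326576/(-1331244) = -3326576*(-1/1331244) = 831644/332811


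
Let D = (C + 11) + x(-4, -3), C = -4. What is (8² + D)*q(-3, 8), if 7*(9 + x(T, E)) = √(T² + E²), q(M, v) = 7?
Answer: 439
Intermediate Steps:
x(T, E) = -9 + √(E² + T²)/7 (x(T, E) = -9 + √(T² + E²)/7 = -9 + √(E² + T²)/7)
D = -9/7 (D = (-4 + 11) + (-9 + √((-3)² + (-4)²)/7) = 7 + (-9 + √(9 + 16)/7) = 7 + (-9 + √25/7) = 7 + (-9 + (⅐)*5) = 7 + (-9 + 5/7) = 7 - 58/7 = -9/7 ≈ -1.2857)
(8² + D)*q(-3, 8) = (8² - 9/7)*7 = (64 - 9/7)*7 = (439/7)*7 = 439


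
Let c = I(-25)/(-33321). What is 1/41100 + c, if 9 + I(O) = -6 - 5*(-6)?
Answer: -194393/456497700 ≈ -0.00042584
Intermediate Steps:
I(O) = 15 (I(O) = -9 + (-6 - 5*(-6)) = -9 + (-6 + 30) = -9 + 24 = 15)
c = -5/11107 (c = 15/(-33321) = 15*(-1/33321) = -5/11107 ≈ -0.00045017)
1/41100 + c = 1/41100 - 5/11107 = -194393/456497700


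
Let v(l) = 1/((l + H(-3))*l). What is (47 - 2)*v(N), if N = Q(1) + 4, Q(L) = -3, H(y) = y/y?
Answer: 45/2 ≈ 22.500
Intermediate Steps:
H(y) = 1
N = 1 (N = -3 + 4 = 1)
v(l) = 1/(l*(1 + l)) (v(l) = 1/((l + 1)*l) = 1/((1 + l)*l) = 1/(l*(1 + l)))
(47 - 2)*v(N) = (47 - 2)*(1/(1*(1 + 1))) = 45*(1/2) = 45*(1*(½)) = 45*(½) = 45/2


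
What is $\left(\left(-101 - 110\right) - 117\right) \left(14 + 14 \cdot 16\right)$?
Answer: $-78064$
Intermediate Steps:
$\left(\left(-101 - 110\right) - 117\right) \left(14 + 14 \cdot 16\right) = \left(-211 - 117\right) \left(14 + 224\right) = \left(-328\right) 238 = -78064$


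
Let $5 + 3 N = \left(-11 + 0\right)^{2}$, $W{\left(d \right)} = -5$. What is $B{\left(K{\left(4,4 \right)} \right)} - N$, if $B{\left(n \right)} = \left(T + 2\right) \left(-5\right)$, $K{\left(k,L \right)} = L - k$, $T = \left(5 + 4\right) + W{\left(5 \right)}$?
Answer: $- \frac{206}{3} \approx -68.667$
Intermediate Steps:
$T = 4$ ($T = \left(5 + 4\right) - 5 = 9 - 5 = 4$)
$N = \frac{116}{3}$ ($N = - \frac{5}{3} + \frac{\left(-11 + 0\right)^{2}}{3} = - \frac{5}{3} + \frac{\left(-11\right)^{2}}{3} = - \frac{5}{3} + \frac{1}{3} \cdot 121 = - \frac{5}{3} + \frac{121}{3} = \frac{116}{3} \approx 38.667$)
$B{\left(n \right)} = -30$ ($B{\left(n \right)} = \left(4 + 2\right) \left(-5\right) = 6 \left(-5\right) = -30$)
$B{\left(K{\left(4,4 \right)} \right)} - N = -30 - \frac{116}{3} = - \frac{206}{3}$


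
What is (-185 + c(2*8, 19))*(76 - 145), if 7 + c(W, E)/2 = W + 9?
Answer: 10281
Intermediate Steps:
c(W, E) = 4 + 2*W (c(W, E) = -14 + 2*(W + 9) = -14 + 2*(9 + W) = -14 + (18 + 2*W) = 4 + 2*W)
(-185 + c(2*8, 19))*(76 - 145) = (-185 + (4 + 2*(2*8)))*(76 - 145) = (-185 + (4 + 2*16))*(-69) = (-185 + (4 + 32))*(-69) = (-185 + 36)*(-69) = -149*(-69) = 10281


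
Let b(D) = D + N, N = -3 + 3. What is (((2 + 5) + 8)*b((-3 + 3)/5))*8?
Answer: 0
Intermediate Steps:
N = 0
b(D) = D (b(D) = D + 0 = D)
(((2 + 5) + 8)*b((-3 + 3)/5))*8 = (((2 + 5) + 8)*((-3 + 3)/5))*8 = ((7 + 8)*(0*(⅕)))*8 = (15*0)*8 = 0*8 = 0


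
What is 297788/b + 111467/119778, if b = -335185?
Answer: 1693615331/40147788930 ≈ 0.042185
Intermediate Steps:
297788/b + 111467/119778 = 297788/(-335185) + 111467/119778 = 297788*(-1/335185) + 111467*(1/119778) = -297788/335185 + 111467/119778 = 1693615331/40147788930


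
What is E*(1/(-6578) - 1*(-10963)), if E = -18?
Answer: -649031517/3289 ≈ -1.9733e+5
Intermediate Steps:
E*(1/(-6578) - 1*(-10963)) = -18*(1/(-6578) - 1*(-10963)) = -18*(-1/6578 + 10963) = -18*72114613/6578 = -649031517/3289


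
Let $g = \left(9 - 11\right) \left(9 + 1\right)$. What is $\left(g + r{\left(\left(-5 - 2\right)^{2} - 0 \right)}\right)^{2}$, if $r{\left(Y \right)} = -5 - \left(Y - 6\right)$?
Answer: $4624$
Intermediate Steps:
$r{\left(Y \right)} = 1 - Y$ ($r{\left(Y \right)} = -5 - \left(Y - 6\right) = -5 - \left(-6 + Y\right) = 1 - Y$)
$g = -20$ ($g = \left(-2\right) 10 = -20$)
$\left(g + r{\left(\left(-5 - 2\right)^{2} - 0 \right)}\right)^{2} = \left(-20 - \left(-1 + 0 + \left(-5 - 2\right)^{2}\right)\right)^{2} = \left(-20 + \left(1 - \left(\left(-7\right)^{2} + 0\right)\right)\right)^{2} = \left(-20 + \left(1 - \left(49 + 0\right)\right)\right)^{2} = \left(-20 + \left(1 - 49\right)\right)^{2} = \left(-20 - 48\right)^{2} = \left(-68\right)^{2} = 4624$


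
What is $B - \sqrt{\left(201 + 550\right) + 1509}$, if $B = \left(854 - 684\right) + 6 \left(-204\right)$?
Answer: $-1054 - 2 \sqrt{565} \approx -1101.5$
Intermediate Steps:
$B = -1054$ ($B = 170 - 1224 = -1054$)
$B - \sqrt{\left(201 + 550\right) + 1509} = -1054 - \sqrt{\left(201 + 550\right) + 1509} = -1054 - \sqrt{751 + 1509} = -1054 - \sqrt{2260} = -1054 - 2 \sqrt{565}$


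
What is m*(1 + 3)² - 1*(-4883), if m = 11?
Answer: 5059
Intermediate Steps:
m*(1 + 3)² - 1*(-4883) = 11*(1 + 3)² - 1*(-4883) = 11*4² + 4883 = 11*16 + 4883 = 176 + 4883 = 5059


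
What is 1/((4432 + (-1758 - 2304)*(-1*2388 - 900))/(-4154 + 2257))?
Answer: -1897/13360288 ≈ -0.00014199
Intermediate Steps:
1/((4432 + (-1758 - 2304)*(-1*2388 - 900))/(-4154 + 2257)) = 1/((4432 - 4062*(-2388 - 900))/(-1897)) = 1/((4432 - 4062*(-3288))*(-1/1897)) = 1/((4432 + 13355856)*(-1/1897)) = 1/(13360288*(-1/1897)) = 1/(-13360288/1897) = -1897/13360288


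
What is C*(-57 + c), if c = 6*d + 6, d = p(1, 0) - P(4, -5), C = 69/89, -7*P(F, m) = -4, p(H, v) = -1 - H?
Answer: -32085/623 ≈ -51.501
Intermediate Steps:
P(F, m) = 4/7 (P(F, m) = -⅐*(-4) = 4/7)
C = 69/89 (C = 69*(1/89) = 69/89 ≈ 0.77528)
d = -18/7 (d = (-1 - 1*1) - 1*4/7 = (-1 - 1) - 4/7 = -2 - 4/7 = -18/7 ≈ -2.5714)
c = -66/7 (c = 6*(-18/7) + 6 = -108/7 + 6 = -66/7 ≈ -9.4286)
C*(-57 + c) = 69*(-57 - 66/7)/89 = (69/89)*(-465/7) = -32085/623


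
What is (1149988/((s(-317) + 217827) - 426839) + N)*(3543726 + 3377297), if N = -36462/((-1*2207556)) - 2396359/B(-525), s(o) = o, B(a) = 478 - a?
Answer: -75310858897634534680669/4544037317586 ≈ -1.6574e+10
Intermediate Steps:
N = -881676686203/369029778 (N = -36462/((-1*2207556)) - 2396359/(478 - 1*(-525)) = -36462/(-2207556) - 2396359/(478 + 525) = -36462*(-1/2207556) - 2396359/1003 = 6077/367926 - 2396359*1/1003 = 6077/367926 - 2396359/1003 = -881676686203/369029778 ≈ -2389.2)
(1149988/((s(-317) + 217827) - 426839) + N)*(3543726 + 3377297) = (1149988/((-317 + 217827) - 426839) - 881676686203/369029778)*(3543726 + 3377297) = (1149988/(217510 - 426839) - 881676686203/369029778)*6921023 = (1149988/(-209329) - 881676686203/369029778)*6921023 = (1149988*(-1/209329) - 881676686203/369029778)*6921023 = (-1149988/209329 - 881676686203/369029778)*6921023 = -184984878862530451/77248634398962*6921023 = -75310858897634534680669/4544037317586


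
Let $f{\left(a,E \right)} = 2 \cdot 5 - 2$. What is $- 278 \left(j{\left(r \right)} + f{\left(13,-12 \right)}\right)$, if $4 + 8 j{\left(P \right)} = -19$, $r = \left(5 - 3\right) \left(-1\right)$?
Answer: $- \frac{5699}{4} \approx -1424.8$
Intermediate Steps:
$r = -2$ ($r = 2 \left(-1\right) = -2$)
$j{\left(P \right)} = - \frac{23}{8}$ ($j{\left(P \right)} = - \frac{1}{2} + \frac{1}{8} \left(-19\right) = - \frac{1}{2} - \frac{19}{8} = - \frac{23}{8}$)
$f{\left(a,E \right)} = 8$ ($f{\left(a,E \right)} = 10 - 2 = 8$)
$- 278 \left(j{\left(r \right)} + f{\left(13,-12 \right)}\right) = - 278 \left(- \frac{23}{8} + 8\right) = \left(-278\right) \frac{41}{8} = - \frac{5699}{4}$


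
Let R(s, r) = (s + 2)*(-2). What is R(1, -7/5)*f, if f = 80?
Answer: -480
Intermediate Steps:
R(s, r) = -4 - 2*s (R(s, r) = (2 + s)*(-2) = -4 - 2*s)
R(1, -7/5)*f = (-4 - 2*1)*80 = (-4 - 2)*80 = -6*80 = -480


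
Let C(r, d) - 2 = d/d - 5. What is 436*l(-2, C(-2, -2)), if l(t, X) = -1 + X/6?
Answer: -1744/3 ≈ -581.33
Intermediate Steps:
C(r, d) = -2 (C(r, d) = 2 + (d/d - 5) = 2 + (1 - 5) = 2 - 4 = -2)
l(t, X) = -1 + X/6 (l(t, X) = -1 + X*(⅙) = -1 + X/6)
436*l(-2, C(-2, -2)) = 436*(-1 + (⅙)*(-2)) = 436*(-1 - ⅓) = 436*(-4/3) = -1744/3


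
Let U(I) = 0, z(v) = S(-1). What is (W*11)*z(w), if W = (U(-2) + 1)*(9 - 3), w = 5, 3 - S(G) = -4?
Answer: 462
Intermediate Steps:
S(G) = 7 (S(G) = 3 - 1*(-4) = 3 + 4 = 7)
z(v) = 7
W = 6 (W = (0 + 1)*(9 - 3) = 1*6 = 6)
(W*11)*z(w) = (6*11)*7 = 66*7 = 462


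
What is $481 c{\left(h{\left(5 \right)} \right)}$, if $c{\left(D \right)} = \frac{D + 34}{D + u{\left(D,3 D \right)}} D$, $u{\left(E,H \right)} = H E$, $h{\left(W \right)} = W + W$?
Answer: $\frac{21164}{31} \approx 682.71$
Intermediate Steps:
$h{\left(W \right)} = 2 W$
$u{\left(E,H \right)} = E H$
$c{\left(D \right)} = \frac{D \left(34 + D\right)}{D + 3 D^{2}}$ ($c{\left(D \right)} = \frac{D + 34}{D + D 3 D} D = \frac{34 + D}{D + 3 D^{2}} D = \frac{D \left(34 + D\right)}{D + 3 D^{2}}$)
$481 c{\left(h{\left(5 \right)} \right)} = 481 \frac{34 + 2 \cdot 5}{1 + 3 \cdot 2 \cdot 5} = 481 \frac{34 + 10}{1 + 3 \cdot 10} = 481 \frac{1}{1 + 30} \cdot 44 = 481 \cdot \frac{1}{31} \cdot 44 = 481 \cdot \frac{44}{31} = \frac{21164}{31}$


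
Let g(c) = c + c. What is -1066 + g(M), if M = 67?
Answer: -932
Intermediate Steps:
g(c) = 2*c
-1066 + g(M) = -1066 + 2*67 = -1066 + 134 = -932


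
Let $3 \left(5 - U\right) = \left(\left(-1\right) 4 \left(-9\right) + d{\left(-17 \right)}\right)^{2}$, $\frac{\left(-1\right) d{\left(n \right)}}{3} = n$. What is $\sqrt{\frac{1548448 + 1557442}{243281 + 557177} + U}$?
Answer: $\frac{i \sqrt{402719896022033}}{400229} \approx 50.141 i$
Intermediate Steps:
$d{\left(n \right)} = - 3 n$
$U = -2518$ ($U = 5 - \frac{\left(\left(-1\right) 4 \left(-9\right) - -51\right)^{2}}{3} = 5 - \frac{\left(\left(-4\right) \left(-9\right) + 51\right)^{2}}{3} = 5 - \frac{\left(36 + 51\right)^{2}}{3} = 5 - \frac{87^{2}}{3} = 5 - 2523 = -2518$)
$\sqrt{\frac{1548448 + 1557442}{243281 + 557177} + U} = \sqrt{\frac{1548448 + 1557442}{243281 + 557177} - 2518} = \sqrt{\frac{3105890}{800458} - 2518} = \sqrt{3105890 \cdot \frac{1}{800458} - 2518} = \sqrt{\frac{1552945}{400229} - 2518} = \sqrt{- \frac{1006223677}{400229}} = \frac{i \sqrt{402719896022033}}{400229}$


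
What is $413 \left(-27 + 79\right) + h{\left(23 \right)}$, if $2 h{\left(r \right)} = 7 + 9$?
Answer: $21484$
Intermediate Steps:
$h{\left(r \right)} = 8$ ($h{\left(r \right)} = \frac{7 + 9}{2} = \frac{1}{2} \cdot 16 = 8$)
$413 \left(-27 + 79\right) + h{\left(23 \right)} = 413 \left(-27 + 79\right) + 8 = 413 \cdot 52 + 8 = 21476 + 8 = 21484$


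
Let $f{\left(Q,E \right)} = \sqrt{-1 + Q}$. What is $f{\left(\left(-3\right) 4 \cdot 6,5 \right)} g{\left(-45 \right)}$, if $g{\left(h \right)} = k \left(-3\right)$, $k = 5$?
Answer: $- 15 i \sqrt{73} \approx - 128.16 i$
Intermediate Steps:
$g{\left(h \right)} = -15$ ($g{\left(h \right)} = 5 \left(-3\right) = -15$)
$f{\left(\left(-3\right) 4 \cdot 6,5 \right)} g{\left(-45 \right)} = \sqrt{-1 + \left(-3\right) 4 \cdot 6} \left(-15\right) = \sqrt{-1 - 72} \left(-15\right) = \sqrt{-73} \left(-15\right) = i \sqrt{73} \left(-15\right) = - 15 i \sqrt{73}$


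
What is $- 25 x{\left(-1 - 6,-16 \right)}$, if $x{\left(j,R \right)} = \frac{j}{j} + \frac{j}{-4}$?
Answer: $- \frac{275}{4} \approx -68.75$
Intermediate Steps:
$x{\left(j,R \right)} = 1 - \frac{j}{4}$ ($x{\left(j,R \right)} = 1 + j \left(- \frac{1}{4}\right) = 1 - \frac{j}{4}$)
$- 25 x{\left(-1 - 6,-16 \right)} = - 25 \left(1 - \frac{-1 - 6}{4}\right) = - 25 \left(1 - - \frac{7}{4}\right) = - 25 \left(1 + \frac{7}{4}\right) = \left(-25\right) \frac{11}{4} = - \frac{275}{4}$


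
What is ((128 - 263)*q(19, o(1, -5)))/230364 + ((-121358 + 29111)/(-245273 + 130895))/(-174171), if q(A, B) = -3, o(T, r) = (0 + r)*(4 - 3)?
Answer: 5519127929/3147570240804 ≈ 0.0017535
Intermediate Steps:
o(T, r) = r (o(T, r) = r*1 = r)
((128 - 263)*q(19, o(1, -5)))/230364 + ((-121358 + 29111)/(-245273 + 130895))/(-174171) = ((128 - 263)*(-3))/230364 + ((-121358 + 29111)/(-245273 + 130895))/(-174171) = -135*(-3)*(1/230364) - 92247/(-114378)*(-1/174171) = 405*(1/230364) - 92247*(-1/114378)*(-1/174171) = 5/2844 + (30749/38126)*(-1/174171) = 5/2844 - 30749/6640443546 = 5519127929/3147570240804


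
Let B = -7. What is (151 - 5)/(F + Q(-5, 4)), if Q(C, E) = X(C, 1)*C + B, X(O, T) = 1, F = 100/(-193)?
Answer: -14089/1208 ≈ -11.663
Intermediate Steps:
F = -100/193 (F = 100*(-1/193) = -100/193 ≈ -0.51814)
Q(C, E) = -7 + C (Q(C, E) = 1*C - 7 = C - 7 = -7 + C)
(151 - 5)/(F + Q(-5, 4)) = (151 - 5)/(-100/193 + (-7 - 5)) = 146/(-100/193 - 12) = 146/(-2416/193) = 146*(-193/2416) = -14089/1208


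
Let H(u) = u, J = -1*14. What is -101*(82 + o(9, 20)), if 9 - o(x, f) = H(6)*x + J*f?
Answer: -32017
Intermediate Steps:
J = -14
o(x, f) = 9 - 6*x + 14*f (o(x, f) = 9 - (6*x - 14*f) = 9 - (-14*f + 6*x) = 9 + (-6*x + 14*f) = 9 - 6*x + 14*f)
-101*(82 + o(9, 20)) = -101*(82 + (9 - 6*9 + 14*20)) = -101*(82 + (9 - 54 + 280)) = -101*(82 + 235) = -101*317 = -32017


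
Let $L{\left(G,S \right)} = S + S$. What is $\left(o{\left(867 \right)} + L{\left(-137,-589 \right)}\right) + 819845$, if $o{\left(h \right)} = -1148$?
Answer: $817519$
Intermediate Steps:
$L{\left(G,S \right)} = 2 S$
$\left(o{\left(867 \right)} + L{\left(-137,-589 \right)}\right) + 819845 = \left(-1148 + 2 \left(-589\right)\right) + 819845 = \left(-1148 - 1178\right) + 819845 = -2326 + 819845 = 817519$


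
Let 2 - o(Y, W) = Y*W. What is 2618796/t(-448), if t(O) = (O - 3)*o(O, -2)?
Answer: 436466/67199 ≈ 6.4951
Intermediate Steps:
o(Y, W) = 2 - W*Y (o(Y, W) = 2 - Y*W = 2 - W*Y)
t(O) = (-3 + O)*(2 + 2*O) (t(O) = (O - 3)*(2 - 1*(-2)*O) = (-3 + O)*(2 + 2*O))
2618796/t(-448) = 2618796/((2*(1 - 448)*(-3 - 448))) = 2618796/((2*(-447)*(-451))) = 2618796/403194 = 2618796*(1/403194) = 436466/67199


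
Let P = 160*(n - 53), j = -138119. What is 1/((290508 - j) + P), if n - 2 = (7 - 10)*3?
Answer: 1/419027 ≈ 2.3865e-6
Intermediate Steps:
n = -7 (n = 2 + (7 - 10)*3 = 2 - 3*3 = 2 - 9 = -7)
P = -9600 (P = 160*(-7 - 53) = 160*(-60) = -9600)
1/((290508 - j) + P) = 1/((290508 - 1*(-138119)) - 9600) = 1/((290508 + 138119) - 9600) = 1/(428627 - 9600) = 1/419027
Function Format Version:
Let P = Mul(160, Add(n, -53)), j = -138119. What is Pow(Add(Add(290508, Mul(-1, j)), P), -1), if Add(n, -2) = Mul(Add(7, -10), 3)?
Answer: Rational(1, 419027) ≈ 2.3865e-6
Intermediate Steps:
n = -7 (n = Add(2, Mul(Add(7, -10), 3)) = Add(2, Mul(-3, 3)) = Add(2, -9) = -7)
P = -9600 (P = Mul(160, Add(-7, -53)) = Mul(160, -60) = -9600)
Pow(Add(Add(290508, Mul(-1, j)), P), -1) = Pow(Add(Add(290508, Mul(-1, -138119)), -9600), -1) = Pow(Add(Add(290508, 138119), -9600), -1) = Pow(Add(428627, -9600), -1) = Pow(419027, -1) = Rational(1, 419027)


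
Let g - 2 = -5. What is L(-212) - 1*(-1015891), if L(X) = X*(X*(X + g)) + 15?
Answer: -8647054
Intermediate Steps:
g = -3 (g = 2 - 5 = -3)
L(X) = 15 + X²*(-3 + X) (L(X) = X*(X*(X - 3)) + 15 = X*(X*(-3 + X)) + 15 = X²*(-3 + X) + 15 = 15 + X²*(-3 + X))
L(-212) - 1*(-1015891) = (15 + (-212)³ - 3*(-212)²) - 1*(-1015891) = (15 - 9528128 - 3*44944) + 1015891 = (15 - 9528128 - 134832) + 1015891 = -9662945 + 1015891 = -8647054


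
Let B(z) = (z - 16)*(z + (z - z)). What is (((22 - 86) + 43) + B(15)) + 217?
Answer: 181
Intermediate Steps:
B(z) = z*(-16 + z) (B(z) = (-16 + z)*(z + 0) = (-16 + z)*z = z*(-16 + z))
(((22 - 86) + 43) + B(15)) + 217 = (((22 - 86) + 43) + 15*(-16 + 15)) + 217 = ((-64 + 43) + 15*(-1)) + 217 = (-21 - 15) + 217 = -36 + 217 = 181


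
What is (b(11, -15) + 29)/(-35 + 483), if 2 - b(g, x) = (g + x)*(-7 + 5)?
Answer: 23/448 ≈ 0.051339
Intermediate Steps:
b(g, x) = 2 + 2*g + 2*x (b(g, x) = 2 - (g + x)*(-7 + 5) = 2 - (g + x)*(-2) = 2 - (-2*g - 2*x) = 2 + (2*g + 2*x) = 2 + 2*g + 2*x)
(b(11, -15) + 29)/(-35 + 483) = ((2 + 2*11 + 2*(-15)) + 29)/(-35 + 483) = ((2 + 22 - 30) + 29)/448 = (-6 + 29)*(1/448) = 23*(1/448) = 23/448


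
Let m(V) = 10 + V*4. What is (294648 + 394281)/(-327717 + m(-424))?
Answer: -229643/109801 ≈ -2.0914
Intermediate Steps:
m(V) = 10 + 4*V
(294648 + 394281)/(-327717 + m(-424)) = (294648 + 394281)/(-327717 + (10 + 4*(-424))) = 688929/(-327717 + (10 - 1696)) = 688929/(-327717 - 1686) = 688929/(-329403) = 688929*(-1/329403) = -229643/109801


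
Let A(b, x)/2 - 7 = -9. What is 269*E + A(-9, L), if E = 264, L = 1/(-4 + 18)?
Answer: 71012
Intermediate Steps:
L = 1/14 ≈ 0.071429
A(b, x) = -4 (A(b, x) = 14 + 2*(-9) = 14 - 18 = -4)
269*E + A(-9, L) = 269*264 - 4 = 71016 - 4 = 71012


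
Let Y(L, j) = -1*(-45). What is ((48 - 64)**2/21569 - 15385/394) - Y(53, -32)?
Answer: -714156571/8498186 ≈ -84.036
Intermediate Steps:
Y(L, j) = 45
((48 - 64)**2/21569 - 15385/394) - Y(53, -32) = ((48 - 64)**2/21569 - 15385/394) - 1*45 = ((-16)**2*(1/21569) - 15385*1/394) - 45 = (256*(1/21569) - 15385/394) - 45 = (256/21569 - 15385/394) - 45 = -331738201/8498186 - 45 = -714156571/8498186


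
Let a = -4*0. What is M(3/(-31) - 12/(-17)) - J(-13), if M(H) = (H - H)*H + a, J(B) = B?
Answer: 13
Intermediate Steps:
a = 0
M(H) = 0 (M(H) = (H - H)*H + 0 = 0*H + 0 = 0 + 0 = 0)
M(3/(-31) - 12/(-17)) - J(-13) = 0 - 1*(-13) = 0 + 13 = 13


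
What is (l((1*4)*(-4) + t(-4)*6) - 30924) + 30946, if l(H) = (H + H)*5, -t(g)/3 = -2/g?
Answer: -228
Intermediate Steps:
t(g) = 6/g (t(g) = -(-6)/g = 6/g)
l(H) = 10*H (l(H) = (2*H)*5 = 10*H)
(l((1*4)*(-4) + t(-4)*6) - 30924) + 30946 = (10*((1*4)*(-4) + (6/(-4))*6) - 30924) + 30946 = (10*(4*(-4) + (6*(-1/4))*6) - 30924) + 30946 = (10*(-16 - 3/2*6) - 30924) + 30946 = (10*(-16 - 9) - 30924) + 30946 = (10*(-25) - 30924) + 30946 = (-250 - 30924) + 30946 = -31174 + 30946 = -228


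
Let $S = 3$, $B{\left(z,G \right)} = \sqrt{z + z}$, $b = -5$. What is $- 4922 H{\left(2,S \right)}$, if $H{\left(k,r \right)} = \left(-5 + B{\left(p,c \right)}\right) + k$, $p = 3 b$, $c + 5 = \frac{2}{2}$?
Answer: $14766 - 4922 i \sqrt{30} \approx 14766.0 - 26959.0 i$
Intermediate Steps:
$c = -4$ ($c = -5 + \frac{2}{2} = -5 + 2 \cdot \frac{1}{2} = -5 + 1 = -4$)
$p = -15$ ($p = 3 \left(-5\right) = -15$)
$B{\left(z,G \right)} = \sqrt{2} \sqrt{z}$ ($B{\left(z,G \right)} = \sqrt{2 z} = \sqrt{2} \sqrt{z}$)
$H{\left(k,r \right)} = -5 + k + i \sqrt{30}$ ($H{\left(k,r \right)} = \left(-5 + \sqrt{2} \sqrt{-15}\right) + k = \left(-5 + \sqrt{2} i \sqrt{15}\right) + k = \left(-5 + i \sqrt{30}\right) + k = -5 + k + i \sqrt{30}$)
$- 4922 H{\left(2,S \right)} = - 4922 \left(-5 + 2 + i \sqrt{30}\right) = - 4922 \left(-3 + i \sqrt{30}\right) = 14766 - 4922 i \sqrt{30}$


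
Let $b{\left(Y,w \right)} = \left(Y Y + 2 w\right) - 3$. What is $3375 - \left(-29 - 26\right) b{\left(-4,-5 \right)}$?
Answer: $3540$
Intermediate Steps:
$b{\left(Y,w \right)} = -3 + Y^{2} + 2 w$ ($b{\left(Y,w \right)} = \left(Y^{2} + 2 w\right) - 3 = -3 + Y^{2} + 2 w$)
$3375 - \left(-29 - 26\right) b{\left(-4,-5 \right)} = 3375 - \left(-29 - 26\right) \left(-3 + \left(-4\right)^{2} + 2 \left(-5\right)\right) = 3375 - - 55 \left(-3 + 16 - 10\right) = 3375 - \left(-55\right) 3 = 3375 - -165 = 3375 + 165 = 3540$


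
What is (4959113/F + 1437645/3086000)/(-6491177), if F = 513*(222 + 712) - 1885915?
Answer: 2656276509683/5636031260811921200 ≈ 4.7130e-7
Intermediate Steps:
F = -1406773 (F = 513*934 - 1885915 = 479142 - 1885915 = -1406773)
(4959113/F + 1437645/3086000)/(-6491177) = (4959113/(-1406773) + 1437645/3086000)/(-6491177) = (4959113*(-1/1406773) + 1437645*(1/3086000))*(-1/6491177) = (-4959113/1406773 + 287529/617200)*(-1/6491177) = -2656276509683/868260295600*(-1/6491177) = 2656276509683/5636031260811921200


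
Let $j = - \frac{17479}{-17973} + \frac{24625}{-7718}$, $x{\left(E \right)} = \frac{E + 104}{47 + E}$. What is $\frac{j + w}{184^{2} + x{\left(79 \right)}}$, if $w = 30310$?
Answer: $\frac{29429138046959}{32875901068497} \approx 0.89516$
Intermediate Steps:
$x{\left(E \right)} = \frac{104 + E}{47 + E}$
$j = - \frac{307682203}{138715614}$ ($j = \left(-17479\right) \left(- \frac{1}{17973}\right) + 24625 \left(- \frac{1}{7718}\right) = \frac{17479}{17973} - \frac{24625}{7718} = - \frac{307682203}{138715614} \approx -2.2181$)
$\frac{j + w}{184^{2} + x{\left(79 \right)}} = \frac{- \frac{307682203}{138715614} + 30310}{184^{2} + \frac{104 + 79}{47 + 79}} = \frac{4204162578137}{138715614 \left(33856 + \frac{1}{126} \cdot 183\right)} = \frac{4204162578137}{138715614 \left(33856 + \frac{61}{42}\right)} = \frac{4204162578137}{138715614 \cdot \frac{1422013}{42}} = \frac{4204162578137}{138715614} \cdot \frac{42}{1422013} = \frac{29429138046959}{32875901068497}$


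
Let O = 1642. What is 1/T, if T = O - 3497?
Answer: -1/1855 ≈ -0.00053908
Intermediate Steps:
T = -1855 (T = 1642 - 3497 = -1855)
1/T = 1/(-1855) = -1/1855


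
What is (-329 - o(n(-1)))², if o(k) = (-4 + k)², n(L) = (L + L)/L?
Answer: 110889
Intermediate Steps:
n(L) = 2 (n(L) = (2*L)/L = 2)
(-329 - o(n(-1)))² = (-329 - (-4 + 2)²)² = (-329 - 1*(-2)²)² = (-329 - 1*4)² = (-329 - 4)² = (-333)² = 110889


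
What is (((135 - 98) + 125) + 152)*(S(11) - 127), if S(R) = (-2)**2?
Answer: -38622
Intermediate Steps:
S(R) = 4
(((135 - 98) + 125) + 152)*(S(11) - 127) = (((135 - 98) + 125) + 152)*(4 - 127) = ((37 + 125) + 152)*(-123) = (162 + 152)*(-123) = 314*(-123) = -38622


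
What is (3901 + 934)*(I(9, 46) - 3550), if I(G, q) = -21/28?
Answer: -68671505/4 ≈ -1.7168e+7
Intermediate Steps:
I(G, q) = -¾ (I(G, q) = -21*1/28 = -¾)
(3901 + 934)*(I(9, 46) - 3550) = (3901 + 934)*(-¾ - 3550) = 4835*(-14203/4) = -68671505/4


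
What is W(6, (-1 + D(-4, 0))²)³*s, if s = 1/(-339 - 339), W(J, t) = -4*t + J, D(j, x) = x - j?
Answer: 4500/113 ≈ 39.823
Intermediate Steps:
W(J, t) = J - 4*t
s = -1/678 (s = 1/(-678) = -1/678 ≈ -0.0014749)
W(6, (-1 + D(-4, 0))²)³*s = (6 - 4*(-1 + (0 - 1*(-4)))²)³*(-1/678) = (6 - 4*(-1 + (0 + 4))²)³*(-1/678) = (6 - 4*(-1 + 4)²)³*(-1/678) = (6 - 4*3²)³*(-1/678) = (6 - 4*9)³*(-1/678) = (6 - 36)³*(-1/678) = (-30)³*(-1/678) = -27000*(-1/678) = 4500/113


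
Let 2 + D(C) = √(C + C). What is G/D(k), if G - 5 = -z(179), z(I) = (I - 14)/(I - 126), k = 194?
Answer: 25/2544 + 25*√97/2544 ≈ 0.10661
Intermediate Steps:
z(I) = (-14 + I)/(-126 + I)
G = 100/53 (G = 5 - (-14 + 179)/(-126 + 179) = 5 - 165/53 = 100/53 ≈ 1.8868)
D(C) = -2 + √2*√C (D(C) = -2 + √(C + C) = -2 + √(2*C) = -2 + √2*√C)
G/D(k) = 100/(53*(-2 + √2*√194)) = 100/(53*(-2 + 2*√97))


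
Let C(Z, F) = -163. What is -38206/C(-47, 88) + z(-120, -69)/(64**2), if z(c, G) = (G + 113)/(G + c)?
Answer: 7394234623/31546368 ≈ 234.39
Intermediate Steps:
z(c, G) = (113 + G)/(G + c)
-38206/C(-47, 88) + z(-120, -69)/(64**2) = -38206/(-163) + ((113 - 69)/(-69 - 120))/(64**2) = -38206*(-1/163) + (44/(-189))/4096 = 38206/163 - 1/189*44*(1/4096) = 38206/163 - 44/189*1/4096 = 38206/163 - 11/193536 = 7394234623/31546368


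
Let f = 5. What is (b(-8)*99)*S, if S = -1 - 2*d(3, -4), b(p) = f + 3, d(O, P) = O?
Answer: -5544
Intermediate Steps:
b(p) = 8 (b(p) = 5 + 3 = 8)
S = -7 (S = -1 - 2*3 = -1 - 6 = -7)
(b(-8)*99)*S = (8*99)*(-7) = 792*(-7) = -5544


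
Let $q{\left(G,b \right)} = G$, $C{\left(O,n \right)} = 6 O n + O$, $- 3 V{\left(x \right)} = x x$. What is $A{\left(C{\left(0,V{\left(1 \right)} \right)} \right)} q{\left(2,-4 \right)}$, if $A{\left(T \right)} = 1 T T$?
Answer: $0$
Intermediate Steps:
$V{\left(x \right)} = - \frac{x^{2}}{3}$ ($V{\left(x \right)} = - \frac{x x}{3} = - \frac{x^{2}}{3}$)
$C{\left(O,n \right)} = O + 6 O n$ ($C{\left(O,n \right)} = 6 O n + O = O + 6 O n$)
$A{\left(T \right)} = T^{2}$ ($A{\left(T \right)} = T T = T^{2}$)
$A{\left(C{\left(0,V{\left(1 \right)} \right)} \right)} q{\left(2,-4 \right)} = \left(0 \left(1 + 6 \left(- \frac{1^{2}}{3}\right)\right)\right)^{2} \cdot 2 = \left(0 \left(1 + 6 \left(\left(- \frac{1}{3}\right) 1\right)\right)\right)^{2} \cdot 2 = \left(0 \left(1 + 6 \left(- \frac{1}{3}\right)\right)\right)^{2} \cdot 2 = \left(0 \left(1 - 2\right)\right)^{2} \cdot 2 = \left(0 \left(-1\right)\right)^{2} \cdot 2 = 0^{2} \cdot 2 = 0 \cdot 2 = 0$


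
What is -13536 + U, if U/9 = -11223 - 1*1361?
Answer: -126792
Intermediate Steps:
U = -113256 (U = 9*(-11223 - 1*1361) = 9*(-11223 - 1361) = 9*(-12584) = -113256)
-13536 + U = -13536 - 113256 = -126792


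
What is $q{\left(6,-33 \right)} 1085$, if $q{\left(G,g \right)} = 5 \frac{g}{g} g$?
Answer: $-179025$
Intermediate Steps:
$q{\left(G,g \right)} = 5 g$ ($q{\left(G,g \right)} = 5 \cdot 1 g = 5 g$)
$q{\left(6,-33 \right)} 1085 = 5 \left(-33\right) 1085 = \left(-165\right) 1085 = -179025$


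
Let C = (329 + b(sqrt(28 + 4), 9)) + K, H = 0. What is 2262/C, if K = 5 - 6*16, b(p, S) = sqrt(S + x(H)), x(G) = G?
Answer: 2262/241 ≈ 9.3859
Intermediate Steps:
b(p, S) = sqrt(S) (b(p, S) = sqrt(S + 0) = sqrt(S))
K = -91 (K = 5 - 96 = -91)
C = 241 (C = (329 + sqrt(9)) - 91 = (329 + 3) - 91 = 332 - 91 = 241)
2262/C = 2262/241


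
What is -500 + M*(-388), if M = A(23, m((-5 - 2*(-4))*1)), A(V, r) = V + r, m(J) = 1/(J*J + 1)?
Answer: -47314/5 ≈ -9462.8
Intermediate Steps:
m(J) = 1/(1 + J²) (m(J) = 1/(J² + 1) = 1/(1 + J²))
M = 231/10 (M = 23 + 1/(1 + ((-5 - 2*(-4))*1)²) = 23 + 1/(1 + ((-5 + 8)*1)²) = 23 + 1/(1 + (3*1)²) = 23 + 1/(1 + 3²) = 23 + 1/(1 + 9) = 23 + 1/10 = 23 + ⅒ = 231/10 ≈ 23.100)
-500 + M*(-388) = -500 + (231/10)*(-388) = -500 - 44814/5 = -47314/5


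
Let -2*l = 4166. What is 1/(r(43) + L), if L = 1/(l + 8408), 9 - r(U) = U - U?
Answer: 6325/56926 ≈ 0.11111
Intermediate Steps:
l = -2083 (l = -1/2*4166 = -2083)
r(U) = 9 (r(U) = 9 - (U - U) = 9 - 1*0 = 9 + 0 = 9)
L = 1/6325 (L = 1/(-2083 + 8408) = 1/6325 ≈ 0.00015810)
1/(r(43) + L) = 1/(9 + 1/6325) = 1/(56926/6325) = 6325/56926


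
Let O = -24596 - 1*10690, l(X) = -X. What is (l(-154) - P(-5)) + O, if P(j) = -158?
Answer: -34974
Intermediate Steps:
O = -35286 (O = -24596 - 10690 = -35286)
(l(-154) - P(-5)) + O = (-1*(-154) - 1*(-158)) - 35286 = (154 + 158) - 35286 = 312 - 35286 = -34974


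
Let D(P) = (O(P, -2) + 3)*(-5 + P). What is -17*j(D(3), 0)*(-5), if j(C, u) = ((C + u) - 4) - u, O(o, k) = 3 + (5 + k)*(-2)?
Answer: -340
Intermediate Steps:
O(o, k) = -7 - 2*k (O(o, k) = 3 + (-10 - 2*k) = -7 - 2*k)
D(P) = 0 (D(P) = ((-7 - 2*(-2)) + 3)*(-5 + P) = ((-7 + 4) + 3)*(-5 + P) = (-3 + 3)*(-5 + P) = 0*(-5 + P) = 0)
j(C, u) = -4 + C (j(C, u) = (-4 + C + u) - u = -4 + C)
-17*j(D(3), 0)*(-5) = -17*(-4 + 0)*(-5) = -17*(-4)*(-5) = 68*(-5) = -340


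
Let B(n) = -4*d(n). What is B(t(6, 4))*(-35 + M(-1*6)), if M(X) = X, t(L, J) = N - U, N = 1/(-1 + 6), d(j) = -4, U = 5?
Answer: -656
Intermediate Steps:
N = 1/5 ≈ 0.20000
t(L, J) = -24/5 (t(L, J) = 1/5 - 1*5 = 1/5 - 5 = -24/5)
B(n) = 16 (B(n) = -4*(-4) = 16)
B(t(6, 4))*(-35 + M(-1*6)) = 16*(-35 - 1*6) = 16*(-35 - 6) = 16*(-41) = -656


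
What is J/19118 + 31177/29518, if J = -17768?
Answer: 35783031/282162562 ≈ 0.12682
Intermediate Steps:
J/19118 + 31177/29518 = -17768/19118 + 31177/29518 = -17768*1/19118 + 31177*(1/29518) = -8884/9559 + 31177/29518 = 35783031/282162562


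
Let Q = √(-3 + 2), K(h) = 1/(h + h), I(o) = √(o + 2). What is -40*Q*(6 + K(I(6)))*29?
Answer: 145*I*(-48 - √2) ≈ -7165.1*I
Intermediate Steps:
I(o) = √(2 + o)
K(h) = 1/(2*h)
Q = I (Q = √(-1) = I ≈ 1.0*I)
-40*Q*(6 + K(I(6)))*29 = -40*I*(6 + 1/(2*(√(2 + 6))))*29 = -40*I*(6 + 1/(2*(√8)))*29 = -40*I*(6 + 1/(2*((2*√2))))*29 = -40*I*(6 + (√2/4)/2)*29 = -40*I*(6 + √2/8)*29 = -1160*I*(6 + √2/8)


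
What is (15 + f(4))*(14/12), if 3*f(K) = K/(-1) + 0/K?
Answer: 287/18 ≈ 15.944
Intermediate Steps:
f(K) = -K/3 (f(K) = (K/(-1) + 0/K)/3 = (K*(-1) + 0)/3 = (-K + 0)/3 = (-K)/3 = -K/3)
(15 + f(4))*(14/12) = (15 - 1/3*4)*(14/12) = (15 - 4/3)*(14*(1/12)) = (41/3)*(7/6) = 287/18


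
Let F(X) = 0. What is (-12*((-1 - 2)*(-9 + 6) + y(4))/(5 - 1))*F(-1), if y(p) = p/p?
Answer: 0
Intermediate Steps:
y(p) = 1
(-12*((-1 - 2)*(-9 + 6) + y(4))/(5 - 1))*F(-1) = -12*((-1 - 2)*(-9 + 6) + 1)/(5 - 1)*0 = -12*(-3*(-3) + 1)/4*0 = -12*(9 + 1)/4*0 = -120/4*0 = -12*5/2*0 = -30*0 = 0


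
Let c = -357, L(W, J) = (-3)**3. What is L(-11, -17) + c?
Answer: -384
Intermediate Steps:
L(W, J) = -27
L(-11, -17) + c = -27 - 357 = -384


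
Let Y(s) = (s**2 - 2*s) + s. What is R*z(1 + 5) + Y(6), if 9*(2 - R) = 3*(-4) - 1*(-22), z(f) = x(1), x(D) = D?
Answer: 278/9 ≈ 30.889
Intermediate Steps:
Y(s) = s**2 - s
z(f) = 1
R = 8/9 (R = 2 - (3*(-4) - 1*(-22))/9 = 2 - (-12 + 22)/9 = 2 - 1/9*10 = 2 - 10/9 = 8/9 ≈ 0.88889)
R*z(1 + 5) + Y(6) = (8/9)*1 + 6*(-1 + 6) = 8/9 + 6*5 = 8/9 + 30 = 278/9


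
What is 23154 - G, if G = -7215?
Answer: 30369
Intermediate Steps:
23154 - G = 23154 - 1*(-7215) = 23154 + 7215 = 30369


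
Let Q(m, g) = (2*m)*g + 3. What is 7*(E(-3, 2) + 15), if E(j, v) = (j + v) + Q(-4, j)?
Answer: 287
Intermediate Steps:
Q(m, g) = 3 + 2*g*m (Q(m, g) = 2*g*m + 3 = 3 + 2*g*m)
E(j, v) = 3 + v - 7*j (E(j, v) = (j + v) + (3 + 2*j*(-4)) = (j + v) + (3 - 8*j) = 3 + v - 7*j)
7*(E(-3, 2) + 15) = 7*((3 + 2 - 7*(-3)) + 15) = 7*((3 + 2 + 21) + 15) = 7*(26 + 15) = 7*41 = 287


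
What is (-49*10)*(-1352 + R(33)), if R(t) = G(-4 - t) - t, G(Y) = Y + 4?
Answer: 694820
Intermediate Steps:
G(Y) = 4 + Y
R(t) = -2*t (R(t) = (4 + (-4 - t)) - t = -t - t = -2*t)
(-49*10)*(-1352 + R(33)) = (-49*10)*(-1352 - 2*33) = -490*(-1352 - 66) = -490*(-1418) = 694820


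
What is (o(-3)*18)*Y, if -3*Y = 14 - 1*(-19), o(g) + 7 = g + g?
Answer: 2574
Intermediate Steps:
o(g) = -7 + 2*g (o(g) = -7 + (g + g) = -7 + 2*g)
Y = -11 (Y = -(14 - 1*(-19))/3 = -(14 + 19)/3 = -⅓*33 = -11)
(o(-3)*18)*Y = ((-7 + 2*(-3))*18)*(-11) = ((-7 - 6)*18)*(-11) = -13*18*(-11) = -234*(-11) = 2574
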